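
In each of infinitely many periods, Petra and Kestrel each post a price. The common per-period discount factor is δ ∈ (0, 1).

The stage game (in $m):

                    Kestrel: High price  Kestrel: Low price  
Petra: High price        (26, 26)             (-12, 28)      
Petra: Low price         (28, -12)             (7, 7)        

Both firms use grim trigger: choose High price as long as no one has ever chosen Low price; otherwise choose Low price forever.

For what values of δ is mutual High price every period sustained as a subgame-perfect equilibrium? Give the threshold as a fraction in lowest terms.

2/21

Cooperation forever yields 26 each period: 26/(1−δ).
Deviating yields 28 once, then 7 forever: 28 + 7δ/(1−δ).
No profitable deviation requires 26/(1−δ) ≥ 28 + 7δ/(1−δ).
Multiplying by (1−δ): 26 ≥ 28(1−δ) + 7δ = 28 − 21δ.
So 21δ ≥ 2, i.e. δ ≥ 2/21.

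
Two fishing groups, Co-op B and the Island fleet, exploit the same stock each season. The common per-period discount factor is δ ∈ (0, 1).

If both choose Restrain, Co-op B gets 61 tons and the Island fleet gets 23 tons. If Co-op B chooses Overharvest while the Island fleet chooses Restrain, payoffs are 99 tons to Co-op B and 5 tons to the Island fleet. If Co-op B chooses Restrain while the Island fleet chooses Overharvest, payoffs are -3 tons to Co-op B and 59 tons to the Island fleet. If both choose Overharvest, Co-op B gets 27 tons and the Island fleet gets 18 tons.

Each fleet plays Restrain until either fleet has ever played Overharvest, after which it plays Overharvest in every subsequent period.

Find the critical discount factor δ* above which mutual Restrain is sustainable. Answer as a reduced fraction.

36/41

For Co-op B: deviation gain 99−61 = 38, per-period punishment loss 61−27 = 34. IC gives δ ≥ 38/72 = 19/36.
For the Island fleet: gain 36, loss 5 per period, so δ ≥ 36/41.
The tighter constraint is the Island fleet's, so cooperation needs δ ≥ 36/41.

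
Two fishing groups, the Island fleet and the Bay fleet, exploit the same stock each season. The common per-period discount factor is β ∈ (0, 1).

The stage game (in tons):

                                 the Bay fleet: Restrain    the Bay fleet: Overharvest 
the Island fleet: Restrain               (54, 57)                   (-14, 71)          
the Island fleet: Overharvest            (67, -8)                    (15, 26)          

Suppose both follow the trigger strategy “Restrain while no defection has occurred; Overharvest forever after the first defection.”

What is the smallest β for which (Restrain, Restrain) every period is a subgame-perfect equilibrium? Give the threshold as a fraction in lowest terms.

the Island fleet: cooperation gives 54 each period; deviation gives 67 once then 15 forever.
  54/(1−β) ≥ 67 + 15β/(1−β) ⇒ β ≥ 13/52 = 1/4.
the Bay fleet: cooperation gives 57 each period; deviation gives 71 once then 26 forever.
  β ≥ 14/45.
Both must hold, so the binding constraint is the Bay fleet's: β ≥ 14/45.

14/45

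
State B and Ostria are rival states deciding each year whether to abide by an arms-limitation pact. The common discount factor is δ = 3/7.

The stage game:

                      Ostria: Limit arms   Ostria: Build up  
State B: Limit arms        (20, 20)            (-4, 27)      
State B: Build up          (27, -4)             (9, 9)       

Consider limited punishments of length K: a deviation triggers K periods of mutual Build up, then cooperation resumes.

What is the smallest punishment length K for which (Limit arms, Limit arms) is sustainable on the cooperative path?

Need Σ_{k=1}^{K} δ^k ≥ (27−20)/(20−9) = 0.6364 at δ = 3/7.
At K = 2 the sum is 0.6122 < 0.6364; at K = 3 it is 0.6910 ≥ 0.6364.
So the minimum punishment length is K = 3.

3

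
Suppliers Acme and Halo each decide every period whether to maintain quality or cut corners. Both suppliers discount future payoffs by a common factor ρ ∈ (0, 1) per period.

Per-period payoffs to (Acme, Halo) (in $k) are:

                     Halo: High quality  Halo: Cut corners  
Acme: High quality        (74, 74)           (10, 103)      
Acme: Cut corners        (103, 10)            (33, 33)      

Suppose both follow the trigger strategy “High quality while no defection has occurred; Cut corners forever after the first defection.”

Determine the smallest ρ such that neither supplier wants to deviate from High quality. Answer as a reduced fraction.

29/70

Cooperation forever yields 74 each period: 74/(1−ρ).
Deviating yields 103 once, then 33 forever: 103 + 33ρ/(1−ρ).
No profitable deviation requires 74/(1−ρ) ≥ 103 + 33ρ/(1−ρ).
Multiplying by (1−ρ): 74 ≥ 103(1−ρ) + 33ρ = 103 − 70ρ.
So 70ρ ≥ 29, i.e. ρ ≥ 29/70.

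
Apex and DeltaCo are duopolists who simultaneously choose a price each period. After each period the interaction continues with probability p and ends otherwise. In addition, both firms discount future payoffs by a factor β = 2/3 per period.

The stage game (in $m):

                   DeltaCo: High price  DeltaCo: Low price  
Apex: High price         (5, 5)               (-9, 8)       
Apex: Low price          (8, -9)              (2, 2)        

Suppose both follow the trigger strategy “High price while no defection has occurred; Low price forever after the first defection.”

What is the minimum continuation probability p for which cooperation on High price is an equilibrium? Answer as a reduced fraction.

3/4

Expected continuation weight on next period's payoff is β·p = 2/3·p, which plays the role of the discount factor.
Cooperation requires 2/3·p ≥ (8−5)/(8−2) = 1/2, hence p ≥ 3/4.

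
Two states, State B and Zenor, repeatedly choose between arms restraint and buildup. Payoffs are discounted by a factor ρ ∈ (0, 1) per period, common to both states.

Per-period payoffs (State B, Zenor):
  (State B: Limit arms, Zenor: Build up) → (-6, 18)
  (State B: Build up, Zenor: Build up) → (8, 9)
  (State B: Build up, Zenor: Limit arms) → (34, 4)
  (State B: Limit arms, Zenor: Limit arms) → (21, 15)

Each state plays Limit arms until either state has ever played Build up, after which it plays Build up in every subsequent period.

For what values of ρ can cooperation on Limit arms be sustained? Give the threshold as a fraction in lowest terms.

1/2

State B's threshold: (34−21)/(34−8) = 1/2.
Zenor's threshold: (18−15)/(18−9) = 1/3.
1/2 > 1/3, so State B binds and ρ* = 1/2.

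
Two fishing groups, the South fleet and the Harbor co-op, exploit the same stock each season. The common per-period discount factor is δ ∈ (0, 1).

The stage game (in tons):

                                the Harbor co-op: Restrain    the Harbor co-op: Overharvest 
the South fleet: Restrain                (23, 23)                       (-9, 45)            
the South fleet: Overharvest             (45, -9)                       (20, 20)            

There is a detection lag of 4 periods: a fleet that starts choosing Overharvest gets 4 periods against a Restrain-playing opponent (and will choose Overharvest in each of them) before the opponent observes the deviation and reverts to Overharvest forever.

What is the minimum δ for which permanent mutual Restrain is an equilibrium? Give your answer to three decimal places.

A deviator earns 45 for 4 periods, then 20 forever; cooperating earns 23 forever. Multiplying the IC by (1−δ):
23 ≥ 45(1−δ^4) + 20δ^4, so 25·δ^4 ≥ 22 and δ^4 ≥ 22/25.
δ ≥ (22/25)^(1/4) ≈ 0.969.

0.969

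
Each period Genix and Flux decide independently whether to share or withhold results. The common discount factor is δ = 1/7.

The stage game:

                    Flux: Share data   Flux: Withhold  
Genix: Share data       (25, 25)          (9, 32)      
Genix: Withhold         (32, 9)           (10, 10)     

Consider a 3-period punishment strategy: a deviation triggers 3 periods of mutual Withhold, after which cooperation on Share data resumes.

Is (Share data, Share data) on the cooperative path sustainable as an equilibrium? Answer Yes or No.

IC: δ+…+δ^3 ≥ (32−25)/(25−10) = 7/15.
At δ = 1/7: partial sum = 0.1662 < 0.4667. Cooperation not sustainable.

No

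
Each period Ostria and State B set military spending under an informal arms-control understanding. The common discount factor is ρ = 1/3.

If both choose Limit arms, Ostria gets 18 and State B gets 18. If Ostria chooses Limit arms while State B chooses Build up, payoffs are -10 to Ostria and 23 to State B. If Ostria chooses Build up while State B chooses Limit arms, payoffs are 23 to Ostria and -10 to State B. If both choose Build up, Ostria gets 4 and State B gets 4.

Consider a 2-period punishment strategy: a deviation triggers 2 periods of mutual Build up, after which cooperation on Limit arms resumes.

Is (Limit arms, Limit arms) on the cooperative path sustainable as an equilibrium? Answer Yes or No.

Yes

IC: ρ+…+ρ^2 ≥ (23−18)/(18−4) = 5/14.
At ρ = 1/3: partial sum = 0.4444 ≥ 0.3571. Cooperation sustainable.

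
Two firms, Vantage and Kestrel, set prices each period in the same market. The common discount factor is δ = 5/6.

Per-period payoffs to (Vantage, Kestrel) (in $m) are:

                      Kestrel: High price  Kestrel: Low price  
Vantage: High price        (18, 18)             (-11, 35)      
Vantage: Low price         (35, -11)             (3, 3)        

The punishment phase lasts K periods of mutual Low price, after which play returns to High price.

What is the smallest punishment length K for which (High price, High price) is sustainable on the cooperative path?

2

Need Σ_{k=1}^{K} δ^k ≥ (35−18)/(18−3) = 1.1333 at δ = 5/6.
At K = 1 the sum is 0.8333 < 1.1333; at K = 2 it is 1.5278 ≥ 1.1333.
So the minimum punishment length is K = 2.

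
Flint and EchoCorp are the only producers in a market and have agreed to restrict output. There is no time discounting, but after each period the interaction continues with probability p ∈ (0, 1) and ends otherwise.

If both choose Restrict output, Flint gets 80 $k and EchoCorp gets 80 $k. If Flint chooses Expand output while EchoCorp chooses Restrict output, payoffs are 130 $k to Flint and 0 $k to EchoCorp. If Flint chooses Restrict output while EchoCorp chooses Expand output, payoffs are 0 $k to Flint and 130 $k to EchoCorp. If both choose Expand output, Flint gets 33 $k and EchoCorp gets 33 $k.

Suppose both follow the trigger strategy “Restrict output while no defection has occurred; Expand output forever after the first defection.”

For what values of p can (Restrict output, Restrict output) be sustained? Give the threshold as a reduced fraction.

50/97

Expected cooperation value is 80 + p·80 + p²·80 + … = 80/(1−p); deviation gives 130 + p·33/(1−p).
80 ≥ 130(1−p) + 33p ⇒ 97p ≥ 50 ⇒ p ≥ 50/97.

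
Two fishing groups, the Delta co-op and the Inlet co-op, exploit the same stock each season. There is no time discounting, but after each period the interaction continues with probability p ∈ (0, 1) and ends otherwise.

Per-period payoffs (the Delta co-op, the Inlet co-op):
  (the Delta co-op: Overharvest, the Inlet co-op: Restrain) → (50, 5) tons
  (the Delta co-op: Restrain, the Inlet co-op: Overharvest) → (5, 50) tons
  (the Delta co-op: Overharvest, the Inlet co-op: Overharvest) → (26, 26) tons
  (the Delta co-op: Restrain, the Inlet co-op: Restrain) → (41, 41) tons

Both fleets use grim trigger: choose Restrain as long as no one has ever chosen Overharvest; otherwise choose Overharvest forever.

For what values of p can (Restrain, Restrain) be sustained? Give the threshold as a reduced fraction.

3/8

With no time discounting, the continuation probability p plays the role of the discount factor.
Grim-trigger IC: 41/(1−p) ≥ 50 + 26p/(1−p) ⇒ p ≥ (50−41)/(50−26) = 3/8.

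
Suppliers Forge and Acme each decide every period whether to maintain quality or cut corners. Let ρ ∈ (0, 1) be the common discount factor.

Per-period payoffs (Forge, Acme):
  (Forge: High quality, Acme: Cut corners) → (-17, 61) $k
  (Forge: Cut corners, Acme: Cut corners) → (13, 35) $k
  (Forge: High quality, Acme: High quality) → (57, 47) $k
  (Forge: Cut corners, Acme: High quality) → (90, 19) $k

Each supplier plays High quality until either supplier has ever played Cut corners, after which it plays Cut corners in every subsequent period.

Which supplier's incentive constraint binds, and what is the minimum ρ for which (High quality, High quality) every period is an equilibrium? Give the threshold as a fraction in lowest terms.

For Forge: deviation gain 90−57 = 33, per-period punishment loss 57−13 = 44. IC gives ρ ≥ 33/77 = 3/7.
For Acme: gain 14, loss 12 per period, so ρ ≥ 14/26 = 7/13.
The tighter constraint is Acme's, so cooperation needs ρ ≥ 7/13.

Acme; ρ ≥ 7/13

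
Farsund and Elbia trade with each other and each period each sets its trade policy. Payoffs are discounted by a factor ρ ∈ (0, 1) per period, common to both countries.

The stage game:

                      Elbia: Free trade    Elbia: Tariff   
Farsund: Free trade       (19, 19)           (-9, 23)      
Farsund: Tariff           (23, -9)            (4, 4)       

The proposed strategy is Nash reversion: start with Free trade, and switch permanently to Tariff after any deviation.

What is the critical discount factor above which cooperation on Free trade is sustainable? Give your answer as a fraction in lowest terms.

4/19

Under grim trigger the critical discount factor is (T−C)/(T−P) with T = 23, C = 19, P = 4.
ρ* = (23−19)/(23−4) = 4/19.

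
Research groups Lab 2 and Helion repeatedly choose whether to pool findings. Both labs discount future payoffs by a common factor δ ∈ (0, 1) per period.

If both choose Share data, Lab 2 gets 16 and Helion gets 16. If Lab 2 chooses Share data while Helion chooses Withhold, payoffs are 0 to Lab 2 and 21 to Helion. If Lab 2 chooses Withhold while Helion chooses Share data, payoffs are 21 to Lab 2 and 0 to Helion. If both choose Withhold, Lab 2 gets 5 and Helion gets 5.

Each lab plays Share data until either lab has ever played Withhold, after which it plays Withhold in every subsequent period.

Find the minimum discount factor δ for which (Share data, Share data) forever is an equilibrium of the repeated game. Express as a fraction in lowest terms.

Under grim trigger the critical discount factor is (T−C)/(T−P) with T = 21, C = 16, P = 5.
δ* = (21−16)/(21−5) = 5/16.

5/16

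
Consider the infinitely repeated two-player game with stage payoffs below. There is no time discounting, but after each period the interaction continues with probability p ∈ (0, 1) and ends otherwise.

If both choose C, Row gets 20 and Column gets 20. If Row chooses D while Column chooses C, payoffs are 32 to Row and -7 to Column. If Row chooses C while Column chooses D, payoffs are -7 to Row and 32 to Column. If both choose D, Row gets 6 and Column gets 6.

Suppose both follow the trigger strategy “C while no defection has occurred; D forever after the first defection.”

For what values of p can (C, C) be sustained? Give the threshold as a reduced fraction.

With no time discounting, the continuation probability p plays the role of the discount factor.
Grim-trigger IC: 20/(1−p) ≥ 32 + 6p/(1−p) ⇒ p ≥ (32−20)/(32−6) = 6/13.

6/13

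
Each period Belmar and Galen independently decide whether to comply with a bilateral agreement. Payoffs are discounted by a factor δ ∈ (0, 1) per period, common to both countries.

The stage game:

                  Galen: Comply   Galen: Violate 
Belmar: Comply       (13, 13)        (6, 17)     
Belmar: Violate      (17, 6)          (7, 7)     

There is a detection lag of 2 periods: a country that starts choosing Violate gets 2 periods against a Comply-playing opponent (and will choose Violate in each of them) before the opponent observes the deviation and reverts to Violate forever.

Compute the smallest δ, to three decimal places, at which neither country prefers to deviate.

A deviator earns 17 for 2 periods, then 7 forever; cooperating earns 13 forever. Multiplying the IC by (1−δ):
13 ≥ 17(1−δ^2) + 7δ^2, so 10·δ^2 ≥ 4 and δ^2 ≥ 2/5.
δ ≥ (2/5)^(1/2) ≈ 0.632.

0.632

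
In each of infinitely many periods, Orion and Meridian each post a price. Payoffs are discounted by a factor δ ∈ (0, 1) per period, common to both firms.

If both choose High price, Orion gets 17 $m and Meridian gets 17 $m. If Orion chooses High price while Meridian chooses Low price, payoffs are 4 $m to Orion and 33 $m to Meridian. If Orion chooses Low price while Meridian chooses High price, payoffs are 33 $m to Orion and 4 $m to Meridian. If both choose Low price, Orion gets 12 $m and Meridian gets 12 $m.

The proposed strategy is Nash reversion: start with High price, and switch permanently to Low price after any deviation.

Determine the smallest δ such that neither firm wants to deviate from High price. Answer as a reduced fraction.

One-period gain from deviating is 33 − 17 = 16. The loss is 17 − 12 = 5 in every subsequent period, with present value 5·δ/(1−δ).
Deviation is unprofitable when 5·δ/(1−δ) ≥ 16, i.e. δ/(1−δ) ≥ 16/5.
Equivalently δ ≥ 16/(16+5) = 16/21.

16/21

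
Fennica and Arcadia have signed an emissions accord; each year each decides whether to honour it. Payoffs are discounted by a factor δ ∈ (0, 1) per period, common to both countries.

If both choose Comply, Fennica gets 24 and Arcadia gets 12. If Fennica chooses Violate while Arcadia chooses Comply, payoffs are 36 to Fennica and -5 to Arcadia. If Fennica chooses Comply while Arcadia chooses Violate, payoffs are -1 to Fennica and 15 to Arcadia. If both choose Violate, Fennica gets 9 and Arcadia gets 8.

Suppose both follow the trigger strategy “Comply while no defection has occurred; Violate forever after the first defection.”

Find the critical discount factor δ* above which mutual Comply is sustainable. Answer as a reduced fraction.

For Fennica: deviation gain 36−24 = 12, per-period punishment loss 24−9 = 15. IC gives δ ≥ 12/27 = 4/9.
For Arcadia: gain 3, loss 4 per period, so δ ≥ 3/7.
The tighter constraint is Fennica's, so cooperation needs δ ≥ 4/9.

4/9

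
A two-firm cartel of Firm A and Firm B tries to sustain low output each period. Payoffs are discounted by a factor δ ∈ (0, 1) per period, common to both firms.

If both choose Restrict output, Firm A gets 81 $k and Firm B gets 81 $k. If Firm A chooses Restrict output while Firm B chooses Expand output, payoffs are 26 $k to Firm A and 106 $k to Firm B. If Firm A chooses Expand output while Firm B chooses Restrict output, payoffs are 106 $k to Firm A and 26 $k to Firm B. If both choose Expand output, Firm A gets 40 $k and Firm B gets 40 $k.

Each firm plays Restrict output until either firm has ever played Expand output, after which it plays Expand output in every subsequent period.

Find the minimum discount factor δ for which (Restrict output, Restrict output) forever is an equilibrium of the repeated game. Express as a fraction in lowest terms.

81/(1−δ) ≥ 106 + 40δ/(1−δ)
81 ≥ 106 − 66δ
δ ≥ 25/66.

25/66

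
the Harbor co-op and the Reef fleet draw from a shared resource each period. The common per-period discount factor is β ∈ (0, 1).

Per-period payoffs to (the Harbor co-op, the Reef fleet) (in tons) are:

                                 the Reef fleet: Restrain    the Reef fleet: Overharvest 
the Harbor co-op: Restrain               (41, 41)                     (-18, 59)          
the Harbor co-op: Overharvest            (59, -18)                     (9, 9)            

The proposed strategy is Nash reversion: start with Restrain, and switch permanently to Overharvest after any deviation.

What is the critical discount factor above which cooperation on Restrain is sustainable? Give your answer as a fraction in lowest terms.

9/25

Cooperation forever yields 41 each period: 41/(1−β).
Deviating yields 59 once, then 9 forever: 59 + 9β/(1−β).
No profitable deviation requires 41/(1−β) ≥ 59 + 9β/(1−β).
Multiplying by (1−β): 41 ≥ 59(1−β) + 9β = 59 − 50β.
So 50β ≥ 18, i.e. β ≥ 18/50 = 9/25.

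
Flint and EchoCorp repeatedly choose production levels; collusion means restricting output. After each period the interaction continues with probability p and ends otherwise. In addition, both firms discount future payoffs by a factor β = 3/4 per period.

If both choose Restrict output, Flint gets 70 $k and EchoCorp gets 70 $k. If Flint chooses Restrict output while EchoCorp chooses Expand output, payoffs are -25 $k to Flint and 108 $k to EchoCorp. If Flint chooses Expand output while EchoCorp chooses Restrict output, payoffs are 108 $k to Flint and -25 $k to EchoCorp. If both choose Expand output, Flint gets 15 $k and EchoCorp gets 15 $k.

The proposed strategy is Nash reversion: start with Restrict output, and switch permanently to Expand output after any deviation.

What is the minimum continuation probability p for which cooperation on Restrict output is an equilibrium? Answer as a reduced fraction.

Expected continuation weight on next period's payoff is β·p = 3/4·p, which plays the role of the discount factor.
Cooperation requires 3/4·p ≥ (108−70)/(108−15) = 38/93, hence p ≥ 152/279.

152/279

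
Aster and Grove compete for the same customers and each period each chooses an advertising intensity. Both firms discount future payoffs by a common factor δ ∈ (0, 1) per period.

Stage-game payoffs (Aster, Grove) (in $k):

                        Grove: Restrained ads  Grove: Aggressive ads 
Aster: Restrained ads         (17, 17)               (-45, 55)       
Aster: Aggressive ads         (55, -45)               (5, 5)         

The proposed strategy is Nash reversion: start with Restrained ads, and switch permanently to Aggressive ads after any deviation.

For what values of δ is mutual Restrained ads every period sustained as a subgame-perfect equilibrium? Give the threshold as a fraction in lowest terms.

Under grim trigger the critical discount factor is (T−C)/(T−P) with T = 55, C = 17, P = 5.
δ* = (55−17)/(55−5) = 38/50 = 19/25.

19/25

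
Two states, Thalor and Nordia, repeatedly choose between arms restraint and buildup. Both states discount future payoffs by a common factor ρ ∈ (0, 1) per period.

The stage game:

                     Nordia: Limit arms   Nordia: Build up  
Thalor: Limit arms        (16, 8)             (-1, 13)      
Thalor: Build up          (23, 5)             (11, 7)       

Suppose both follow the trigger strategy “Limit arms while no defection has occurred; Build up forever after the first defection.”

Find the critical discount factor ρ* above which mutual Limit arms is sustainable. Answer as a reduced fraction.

5/6

Thalor: cooperation gives 16 each period; deviation gives 23 once then 11 forever.
  16/(1−ρ) ≥ 23 + 11ρ/(1−ρ) ⇒ ρ ≥ 7/12.
Nordia: cooperation gives 8 each period; deviation gives 13 once then 7 forever.
  ρ ≥ 5/6.
Both must hold, so the binding constraint is Nordia's: ρ ≥ 5/6.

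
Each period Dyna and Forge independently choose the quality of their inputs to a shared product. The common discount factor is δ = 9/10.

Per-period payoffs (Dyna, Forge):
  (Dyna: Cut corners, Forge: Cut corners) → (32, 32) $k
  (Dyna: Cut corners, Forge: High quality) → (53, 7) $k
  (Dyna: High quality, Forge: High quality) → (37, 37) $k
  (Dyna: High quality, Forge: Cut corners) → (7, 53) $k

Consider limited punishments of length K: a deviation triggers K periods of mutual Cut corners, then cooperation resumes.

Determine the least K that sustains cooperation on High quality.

No profitable deviation requires (37−32)(δ+…+δ^K) ≥ 53−37, i.e. δ+…+δ^K ≥ 16/5 ≈ 3.2000.
With δ = 9/10, the partial sums are K=1: 0.9000, K=2: 1.7100, K=3: 2.4390, K=4: 3.0951, K=5: 3.6856.
K = 5 is the first length at which the sum reaches 3.2000.

5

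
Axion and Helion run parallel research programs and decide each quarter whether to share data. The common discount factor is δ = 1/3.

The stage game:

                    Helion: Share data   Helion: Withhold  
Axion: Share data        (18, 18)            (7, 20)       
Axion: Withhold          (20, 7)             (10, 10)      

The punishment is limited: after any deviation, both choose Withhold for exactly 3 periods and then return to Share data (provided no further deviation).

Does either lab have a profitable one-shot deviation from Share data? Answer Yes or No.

IC: δ+…+δ^3 ≥ (20−18)/(18−10) = 1/4.
At δ = 1/3: partial sum = 0.4815 ≥ 0.2500. Cooperation sustainable.

No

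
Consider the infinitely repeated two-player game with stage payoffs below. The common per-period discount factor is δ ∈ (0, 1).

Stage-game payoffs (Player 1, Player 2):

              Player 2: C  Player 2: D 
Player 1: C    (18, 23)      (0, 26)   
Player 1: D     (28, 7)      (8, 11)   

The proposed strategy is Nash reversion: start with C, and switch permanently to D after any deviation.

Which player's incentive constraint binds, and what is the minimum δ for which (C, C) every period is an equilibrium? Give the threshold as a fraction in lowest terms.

Player 1; δ ≥ 1/2

For Player 1: deviation gain 28−18 = 10, per-period punishment loss 18−8 = 10. IC gives δ ≥ 10/20 = 1/2.
For Player 2: gain 3, loss 12 per period, so δ ≥ 3/15 = 1/5.
The tighter constraint is Player 1's, so cooperation needs δ ≥ 1/2.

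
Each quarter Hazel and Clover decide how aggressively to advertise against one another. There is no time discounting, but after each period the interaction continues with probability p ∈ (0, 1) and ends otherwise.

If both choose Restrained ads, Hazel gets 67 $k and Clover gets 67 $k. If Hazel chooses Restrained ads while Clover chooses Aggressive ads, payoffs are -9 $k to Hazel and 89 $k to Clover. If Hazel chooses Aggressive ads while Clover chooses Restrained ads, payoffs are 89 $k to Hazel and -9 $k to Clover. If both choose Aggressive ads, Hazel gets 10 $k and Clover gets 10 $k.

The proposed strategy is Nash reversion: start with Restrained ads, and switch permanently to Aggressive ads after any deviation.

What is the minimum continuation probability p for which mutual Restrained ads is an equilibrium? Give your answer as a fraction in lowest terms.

22/79

With no time discounting, the continuation probability p plays the role of the discount factor.
Grim-trigger IC: 67/(1−p) ≥ 89 + 10p/(1−p) ⇒ p ≥ (89−67)/(89−10) = 22/79.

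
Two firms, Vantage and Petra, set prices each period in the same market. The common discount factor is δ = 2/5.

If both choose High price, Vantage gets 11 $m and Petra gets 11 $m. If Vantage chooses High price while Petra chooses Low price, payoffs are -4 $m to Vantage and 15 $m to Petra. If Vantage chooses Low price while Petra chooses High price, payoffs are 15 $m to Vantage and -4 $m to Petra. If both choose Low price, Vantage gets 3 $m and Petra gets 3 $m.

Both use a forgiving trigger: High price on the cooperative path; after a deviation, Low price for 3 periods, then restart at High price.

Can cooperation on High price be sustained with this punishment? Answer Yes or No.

Yes

A one-shot deviation gives 15 now, then 3 for 3 periods, then back to 11.
Gain from deviating: (15−11) today; loss: (11−3) in each of the next 3 periods.
No-deviation condition: (11−3)(δ+…+δ^3) ≥ 15−11, i.e. δ+…+δ^3 ≥ 1/2.
At δ = 2/5: δ+…+δ^3 = 0.6240 ≥ 0.5000.
So cooperation is sustainable.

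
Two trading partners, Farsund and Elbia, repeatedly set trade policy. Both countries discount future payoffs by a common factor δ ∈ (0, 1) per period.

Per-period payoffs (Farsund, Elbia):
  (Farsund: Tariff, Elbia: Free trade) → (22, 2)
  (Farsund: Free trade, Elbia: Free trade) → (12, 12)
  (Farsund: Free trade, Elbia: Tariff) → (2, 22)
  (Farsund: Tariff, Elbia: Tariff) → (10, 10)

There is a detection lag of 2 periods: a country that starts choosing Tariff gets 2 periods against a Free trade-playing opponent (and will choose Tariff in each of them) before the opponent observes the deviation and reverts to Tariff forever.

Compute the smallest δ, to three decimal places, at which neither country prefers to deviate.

Deviating for the 2 undetected periods gains 22−12 = 10 per period over cooperation, then loses 12−10 = 2 per period forever once punishment starts.
Gain: 10(1 + δ + … + δ^1); loss: 2·δ^2/(1−δ).
No profitable deviation ⇔ 10(1−δ^2) ≤ 2·δ^2, i.e. δ^2 ≥ 10/(10+2) = 5/6.
Hence δ ≥ (5/6)^(1/2) ≈ 0.913.

0.913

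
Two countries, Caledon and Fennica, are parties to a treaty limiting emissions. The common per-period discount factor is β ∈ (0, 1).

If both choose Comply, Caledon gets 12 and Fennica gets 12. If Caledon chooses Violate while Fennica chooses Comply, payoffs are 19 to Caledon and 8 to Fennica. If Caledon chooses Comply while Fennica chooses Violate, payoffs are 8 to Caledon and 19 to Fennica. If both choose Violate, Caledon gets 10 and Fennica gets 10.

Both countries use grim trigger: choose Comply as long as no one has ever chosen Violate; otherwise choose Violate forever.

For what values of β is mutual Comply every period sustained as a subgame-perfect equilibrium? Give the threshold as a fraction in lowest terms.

12/(1−β) ≥ 19 + 10β/(1−β)
12 ≥ 19 − 9β
β ≥ 7/9.

7/9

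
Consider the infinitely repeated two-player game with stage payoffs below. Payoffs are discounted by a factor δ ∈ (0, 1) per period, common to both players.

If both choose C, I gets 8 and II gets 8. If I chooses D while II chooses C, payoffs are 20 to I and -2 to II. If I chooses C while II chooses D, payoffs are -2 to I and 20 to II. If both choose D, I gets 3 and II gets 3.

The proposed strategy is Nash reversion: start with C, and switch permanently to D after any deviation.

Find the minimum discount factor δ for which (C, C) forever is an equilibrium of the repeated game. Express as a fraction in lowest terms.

12/17

8/(1−δ) ≥ 20 + 3δ/(1−δ)
8 ≥ 20 − 17δ
δ ≥ 12/17.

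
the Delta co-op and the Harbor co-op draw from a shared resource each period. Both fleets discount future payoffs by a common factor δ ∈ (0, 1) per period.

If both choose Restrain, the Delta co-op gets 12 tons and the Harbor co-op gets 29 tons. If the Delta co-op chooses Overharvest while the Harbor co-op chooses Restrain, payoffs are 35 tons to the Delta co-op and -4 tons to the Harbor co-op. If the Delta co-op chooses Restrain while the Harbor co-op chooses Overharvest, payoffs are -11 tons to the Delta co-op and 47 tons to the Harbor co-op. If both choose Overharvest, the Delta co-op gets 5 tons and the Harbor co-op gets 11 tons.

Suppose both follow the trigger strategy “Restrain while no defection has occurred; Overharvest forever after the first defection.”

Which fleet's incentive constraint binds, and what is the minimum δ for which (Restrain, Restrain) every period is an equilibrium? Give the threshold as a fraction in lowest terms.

the Delta co-op; δ ≥ 23/30

the Delta co-op's threshold: (35−12)/(35−5) = 23/30.
the Harbor co-op's threshold: (47−29)/(47−11) = 1/2.
23/30 > 1/2, so the Delta co-op binds and δ* = 23/30.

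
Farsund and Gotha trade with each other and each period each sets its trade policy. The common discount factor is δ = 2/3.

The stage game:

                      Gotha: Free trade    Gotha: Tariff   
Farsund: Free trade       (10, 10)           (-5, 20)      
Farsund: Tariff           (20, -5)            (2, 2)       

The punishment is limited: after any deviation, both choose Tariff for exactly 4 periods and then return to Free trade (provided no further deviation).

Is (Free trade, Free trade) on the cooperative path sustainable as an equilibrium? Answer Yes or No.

Yes

A one-shot deviation gives 20 now, then 2 for 4 periods, then back to 10.
Gain from deviating: (20−10) today; loss: (10−2) in each of the next 4 periods.
No-deviation condition: (10−2)(δ+…+δ^4) ≥ 20−10, i.e. δ+…+δ^4 ≥ 5/4.
At δ = 2/3: δ+…+δ^4 = 1.6049 ≥ 1.2500.
So cooperation is sustainable.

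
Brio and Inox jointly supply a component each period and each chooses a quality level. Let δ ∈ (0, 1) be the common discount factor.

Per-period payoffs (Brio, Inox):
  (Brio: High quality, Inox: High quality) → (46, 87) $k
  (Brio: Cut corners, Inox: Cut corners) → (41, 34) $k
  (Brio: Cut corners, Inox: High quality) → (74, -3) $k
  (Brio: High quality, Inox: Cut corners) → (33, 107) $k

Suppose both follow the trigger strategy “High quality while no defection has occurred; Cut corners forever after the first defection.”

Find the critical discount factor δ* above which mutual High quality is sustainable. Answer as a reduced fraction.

Brio's threshold: (74−46)/(74−41) = 28/33.
Inox's threshold: (107−87)/(107−34) = 20/73.
28/33 > 20/73, so Brio binds and δ* = 28/33.

28/33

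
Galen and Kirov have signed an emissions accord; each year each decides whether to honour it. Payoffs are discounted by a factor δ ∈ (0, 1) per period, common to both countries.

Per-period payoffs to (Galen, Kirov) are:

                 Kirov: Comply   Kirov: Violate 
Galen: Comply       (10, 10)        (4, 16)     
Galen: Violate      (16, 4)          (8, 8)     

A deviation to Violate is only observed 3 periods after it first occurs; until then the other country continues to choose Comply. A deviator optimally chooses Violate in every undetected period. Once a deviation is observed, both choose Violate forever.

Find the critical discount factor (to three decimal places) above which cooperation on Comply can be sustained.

0.909

The best deviation is to choose Violate for all 3 undetected periods, earning 16 each, then 8 forever once detected.
Deviation value: 16(1−δ^3)/(1−δ) + 8δ^3/(1−δ); cooperation value: 10/(1−δ).
IC: 10 ≥ 16(1−δ^3) + 8δ^3 = 16 − 8δ^3.
So δ^3 ≥ 6/8 = 3/4, giving δ ≥ (3/4)^(1/3) ≈ 0.909.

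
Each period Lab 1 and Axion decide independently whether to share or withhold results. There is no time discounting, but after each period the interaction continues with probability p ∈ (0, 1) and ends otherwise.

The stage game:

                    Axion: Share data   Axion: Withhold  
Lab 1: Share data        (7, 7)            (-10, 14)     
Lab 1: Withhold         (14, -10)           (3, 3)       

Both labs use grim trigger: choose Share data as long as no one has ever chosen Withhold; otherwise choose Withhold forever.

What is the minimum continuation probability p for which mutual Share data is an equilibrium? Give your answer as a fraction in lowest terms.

7/11

With no time discounting, the continuation probability p plays the role of the discount factor.
Grim-trigger IC: 7/(1−p) ≥ 14 + 3p/(1−p) ⇒ p ≥ (14−7)/(14−3) = 7/11.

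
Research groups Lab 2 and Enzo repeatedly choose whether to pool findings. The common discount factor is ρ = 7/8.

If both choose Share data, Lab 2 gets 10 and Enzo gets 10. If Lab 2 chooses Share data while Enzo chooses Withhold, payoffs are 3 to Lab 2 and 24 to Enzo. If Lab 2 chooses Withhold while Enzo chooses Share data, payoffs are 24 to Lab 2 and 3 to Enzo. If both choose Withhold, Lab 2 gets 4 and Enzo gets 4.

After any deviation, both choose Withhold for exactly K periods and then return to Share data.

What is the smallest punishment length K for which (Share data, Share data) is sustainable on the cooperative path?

4

No profitable deviation requires (10−4)(ρ+…+ρ^K) ≥ 24−10, i.e. ρ+…+ρ^K ≥ 7/3 ≈ 2.3333.
With ρ = 7/8, the partial sums are K=1: 0.8750, K=2: 1.6406, K=3: 2.3105, K=4: 2.8967.
K = 4 is the first length at which the sum reaches 2.3333.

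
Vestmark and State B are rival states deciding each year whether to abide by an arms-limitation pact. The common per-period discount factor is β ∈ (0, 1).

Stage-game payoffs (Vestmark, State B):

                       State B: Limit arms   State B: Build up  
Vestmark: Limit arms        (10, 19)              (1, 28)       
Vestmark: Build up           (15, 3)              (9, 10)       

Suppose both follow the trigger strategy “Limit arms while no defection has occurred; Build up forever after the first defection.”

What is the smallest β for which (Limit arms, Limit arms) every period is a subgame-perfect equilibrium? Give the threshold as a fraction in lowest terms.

Vestmark's threshold: (15−10)/(15−9) = 5/6.
State B's threshold: (28−19)/(28−10) = 1/2.
5/6 > 1/2, so Vestmark binds and β* = 5/6.

5/6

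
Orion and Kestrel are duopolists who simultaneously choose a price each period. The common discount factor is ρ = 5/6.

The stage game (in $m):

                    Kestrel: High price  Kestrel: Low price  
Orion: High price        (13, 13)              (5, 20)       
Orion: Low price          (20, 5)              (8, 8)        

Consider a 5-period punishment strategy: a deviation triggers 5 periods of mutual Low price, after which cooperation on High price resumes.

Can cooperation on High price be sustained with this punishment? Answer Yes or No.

Comparing payoff streams over the 6 periods until play realigns: cooperate → 13(1+ρ+…+ρ^5); deviate → 20 + 8(ρ+…+ρ^5).
Cooperation is sustained iff (13−8)(ρ+…+ρ^5) ≥ 20−13.
ρ+…+ρ^5 = 5/6·(1−(5/6)^5)/(1−5/6) = 2.9906, and (20−13)/(13−8) = 1.4000.
2.9906 ≥ 1.4000, so cooperation is sustainable.

Yes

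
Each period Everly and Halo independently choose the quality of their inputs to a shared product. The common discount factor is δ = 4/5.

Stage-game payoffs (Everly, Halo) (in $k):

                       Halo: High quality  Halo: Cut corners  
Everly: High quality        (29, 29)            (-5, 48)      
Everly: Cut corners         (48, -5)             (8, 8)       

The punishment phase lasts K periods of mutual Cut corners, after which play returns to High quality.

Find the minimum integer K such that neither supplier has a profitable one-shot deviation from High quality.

2

No profitable deviation requires (29−8)(δ+…+δ^K) ≥ 48−29, i.e. δ+…+δ^K ≥ 19/21 ≈ 0.9048.
With δ = 4/5, the partial sums are K=1: 0.8000, K=2: 1.4400.
K = 2 is the first length at which the sum reaches 0.9048.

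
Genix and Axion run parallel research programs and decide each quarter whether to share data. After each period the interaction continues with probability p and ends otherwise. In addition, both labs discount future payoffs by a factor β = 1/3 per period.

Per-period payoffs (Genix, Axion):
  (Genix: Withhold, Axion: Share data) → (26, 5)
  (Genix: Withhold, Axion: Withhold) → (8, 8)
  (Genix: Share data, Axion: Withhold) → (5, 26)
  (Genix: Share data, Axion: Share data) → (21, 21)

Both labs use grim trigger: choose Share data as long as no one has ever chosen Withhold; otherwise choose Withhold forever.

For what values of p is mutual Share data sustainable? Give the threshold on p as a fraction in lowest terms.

With continuation probability p and discount β, the effective per-period discount factor is βp.
Grim-trigger IC: βp ≥ (26−21)/(26−8) = 5/18.
So p ≥ (5/18)/(1/3) = 5/6.

5/6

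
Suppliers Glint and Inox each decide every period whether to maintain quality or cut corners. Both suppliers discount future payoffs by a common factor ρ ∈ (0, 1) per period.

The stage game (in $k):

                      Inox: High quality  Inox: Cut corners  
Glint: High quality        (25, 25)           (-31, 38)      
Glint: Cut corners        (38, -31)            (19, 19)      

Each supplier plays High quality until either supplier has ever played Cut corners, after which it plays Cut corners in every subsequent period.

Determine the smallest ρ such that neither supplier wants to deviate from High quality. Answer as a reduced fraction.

Cooperation forever yields 25 each period: 25/(1−ρ).
Deviating yields 38 once, then 19 forever: 38 + 19ρ/(1−ρ).
No profitable deviation requires 25/(1−ρ) ≥ 38 + 19ρ/(1−ρ).
Multiplying by (1−ρ): 25 ≥ 38(1−ρ) + 19ρ = 38 − 19ρ.
So 19ρ ≥ 13, i.e. ρ ≥ 13/19.

13/19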